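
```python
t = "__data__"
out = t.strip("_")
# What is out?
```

Trace:
`t = "__data__"` → t = '__data__'
`out = t.strip("_")` → out = 'data'
So out = 'data'

Answer: 'data'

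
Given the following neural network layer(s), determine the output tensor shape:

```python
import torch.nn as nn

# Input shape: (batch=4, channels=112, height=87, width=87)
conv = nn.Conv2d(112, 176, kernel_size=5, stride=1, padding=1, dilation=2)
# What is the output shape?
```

Input: (4, 112, 87, 87) -> Output: (4, 176, 81, 81)

Answer: (4, 176, 81, 81)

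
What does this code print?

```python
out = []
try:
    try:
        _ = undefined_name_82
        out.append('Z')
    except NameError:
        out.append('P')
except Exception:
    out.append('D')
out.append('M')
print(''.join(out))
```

Execution trace: 'P' (inner except NameError) → 'M' (after the try/except). Output: PM

Answer: PM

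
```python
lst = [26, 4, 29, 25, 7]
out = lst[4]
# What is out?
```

Trace:
`lst = [26, 4, 29, 25, 7]` → lst = [26, 4, 29, 25, 7]
`out = lst[4]` → out = 7
So out = 7

Answer: 7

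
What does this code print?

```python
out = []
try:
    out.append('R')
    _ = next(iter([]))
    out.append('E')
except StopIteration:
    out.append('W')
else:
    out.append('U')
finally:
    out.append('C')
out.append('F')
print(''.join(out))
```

Execution trace: 'R' (try body) → 'W' (except StopIteration) → 'C' (finally) → 'F' (after the try/except). Output: RWCF

Answer: RWCF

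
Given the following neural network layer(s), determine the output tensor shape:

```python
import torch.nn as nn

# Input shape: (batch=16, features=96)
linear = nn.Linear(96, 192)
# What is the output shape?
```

Input: (16, 96) -> Output: (16, 192)

Answer: (16, 192)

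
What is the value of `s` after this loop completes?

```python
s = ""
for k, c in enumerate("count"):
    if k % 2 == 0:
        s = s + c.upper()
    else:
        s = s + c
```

Uppercase even positions in 'count'
`s` takes the values: "" → "C" → "Co" → "CoU" → "CoUn" → "CoUnT"

Answer: "CoUnT"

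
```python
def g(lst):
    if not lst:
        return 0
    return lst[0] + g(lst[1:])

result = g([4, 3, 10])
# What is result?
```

4 + 3 + 10 + 0 = 17

Answer: 17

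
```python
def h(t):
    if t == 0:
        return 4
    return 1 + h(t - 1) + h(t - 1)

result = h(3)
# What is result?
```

h(t) = 1 + 2·h(t-1), h(0)=4. Closed form: (4+1)·2^3 - 1 = 39.

Answer: 39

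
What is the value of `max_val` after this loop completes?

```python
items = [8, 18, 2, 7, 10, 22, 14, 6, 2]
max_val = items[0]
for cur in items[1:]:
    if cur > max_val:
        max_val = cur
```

Maximum of [8, 18, 2, 7, 10, 22, 14, 6, 2]
`max_val` takes the values: 8 → 18 → 22

Answer: 22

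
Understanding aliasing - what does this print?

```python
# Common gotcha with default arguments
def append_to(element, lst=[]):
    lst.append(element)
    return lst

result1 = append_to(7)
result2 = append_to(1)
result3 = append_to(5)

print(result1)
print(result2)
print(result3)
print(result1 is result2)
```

Key concept: mutable default argument gotcha.
Step by step:
`result1 = append_to(7)` → result1 = [7]
`result2 = append_to(1)` → result1 = [7, 1] (same object as result2); result2 = [7, 1] (same object as result1)
`result3 = append_to(5)` → result1 = [7, 1, 5] (same object as result2, result3); result2 = [7, 1, 5] (same object as result1, result3); result3 = [7, 1, 5] (same object as result1, result2)
`print(result1)` → prints [7, 1, 5]
`print(result2)` → prints [7, 1, 5]
`print(result3)` → prints [7, 1, 5]
`print(result1 is result2)` → prints True

Answer:
[7, 1, 5]
[7, 1, 5]
[7, 1, 5]
True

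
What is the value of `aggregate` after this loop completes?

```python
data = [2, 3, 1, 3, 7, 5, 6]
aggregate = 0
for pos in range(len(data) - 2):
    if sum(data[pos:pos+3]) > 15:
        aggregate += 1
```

Count windows with sum > 15
`aggregate` takes the values: 0 → 1

Answer: 1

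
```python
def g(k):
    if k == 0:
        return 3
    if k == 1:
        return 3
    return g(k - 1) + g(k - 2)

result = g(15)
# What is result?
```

Build up from base cases: g(0)=3, g(1)=3, g(2)=6, g(3)=9, g(4)=15, g(5)=24, g(6)=39, ..., g(15)=2961

Answer: 2961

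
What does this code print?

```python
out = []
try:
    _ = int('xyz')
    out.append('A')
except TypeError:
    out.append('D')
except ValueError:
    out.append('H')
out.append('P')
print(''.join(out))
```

Execution trace: 'H' (except ValueError) → 'P' (after the try/except). Output: HP

Answer: HP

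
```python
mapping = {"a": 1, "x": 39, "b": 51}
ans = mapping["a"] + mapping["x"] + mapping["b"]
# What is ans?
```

Trace:
`mapping = {"a": 1, "x": 39, "b": 51}` → mapping = {'a': 1, 'x': 39, 'b': 51}
`ans = mapping["a"] + mapping["x"] + mapping["b"]` → ans = 91
So ans = 91

Answer: 91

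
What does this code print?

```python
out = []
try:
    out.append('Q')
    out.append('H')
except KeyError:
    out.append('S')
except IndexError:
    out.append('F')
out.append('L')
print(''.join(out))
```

Execution trace: 'Q' (try body) → 'H' (try body, no exception) → 'L' (after the try/except). Output: QHL

Answer: QHL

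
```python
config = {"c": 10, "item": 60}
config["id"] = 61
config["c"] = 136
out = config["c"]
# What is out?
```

Trace:
`config = {"c": 10, "item": 60}` → config = {'c': 10, 'item': 60}
`config["id"] = 61` → config = {'c': 10, 'item': 60, 'id': 61}
`config["c"] = 136` → config = {'c': 136, 'item': 60, 'id': 61}
`out = config["c"]` → out = 136
So out = 136

Answer: 136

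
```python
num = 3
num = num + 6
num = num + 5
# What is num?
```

Trace:
`num = 3` → num = 3
`num = num + 6` → num = 9
`num = num + 5` → num = 14
So num = 14

Answer: 14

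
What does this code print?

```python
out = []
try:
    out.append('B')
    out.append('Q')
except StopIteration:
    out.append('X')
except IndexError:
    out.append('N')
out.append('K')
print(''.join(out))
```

Execution trace: 'B' (try body) → 'Q' (try body, no exception) → 'K' (after the try/except). Output: BQK

Answer: BQK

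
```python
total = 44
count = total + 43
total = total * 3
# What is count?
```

Trace:
`total = 44` → total = 44
`count = total + 43` → count = 87
`total = total * 3` → total = 132
So count = 87

Answer: 87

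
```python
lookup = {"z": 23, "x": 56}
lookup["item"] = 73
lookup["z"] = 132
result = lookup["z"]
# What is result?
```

Trace:
`lookup = {"z": 23, "x": 56}` → lookup = {'z': 23, 'x': 56}
`lookup["item"] = 73` → lookup = {'z': 23, 'x': 56, 'item': 73}
`lookup["z"] = 132` → lookup = {'z': 132, 'x': 56, 'item': 73}
`result = lookup["z"]` → result = 132
So result = 132

Answer: 132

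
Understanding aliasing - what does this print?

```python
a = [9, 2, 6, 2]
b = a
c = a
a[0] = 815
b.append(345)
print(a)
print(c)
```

Key concept: multiple aliases.
Step by step:
`a = [9, 2, 6, 2]` → a = [9, 2, 6, 2]
`b = a` → b = [9, 2, 6, 2] (same object as a)
`c = a` → c = [9, 2, 6, 2] (same object as a, b)
`a[0] = 815` → a = [815, 2, 6, 2] (same object as b, c); b = [815, 2, 6, 2] (same object as a, c); c = [815, 2, 6, 2] (same object as a, b)
`b.append(345)` → a = [815, 2, 6, 2, 345] (same object as b, c); b = [815, 2, 6, 2, 345] (same object as a, c); c = [815, 2, 6, 2, 345] (same object as a, b)
`print(a)` → prints [815, 2, 6, 2, 345]
`print(c)` → prints [815, 2, 6, 2, 345]

Answer:
[815, 2, 6, 2, 345]
[815, 2, 6, 2, 345]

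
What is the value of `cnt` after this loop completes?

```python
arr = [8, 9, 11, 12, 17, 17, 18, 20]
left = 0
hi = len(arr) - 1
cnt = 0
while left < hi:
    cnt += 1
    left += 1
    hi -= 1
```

Iterations until pointers meet (list length 8)
`cnt` takes the values: 0 → 1 → 2 → 3 → 4

Answer: 4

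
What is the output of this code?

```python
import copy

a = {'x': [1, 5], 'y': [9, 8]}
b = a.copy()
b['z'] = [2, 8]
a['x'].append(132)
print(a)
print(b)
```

Key concept: shallow copy of dict with mutable values.
Step by step:
`a = {'x': [1, 5], 'y': [9, 8]}` → a = {'x': [1, 5], 'y': [9, 8]}
`b = a.copy()` → b = {'x': [1, 5], 'y': [9, 8]}
`b['z'] = [2, 8]` → b = {'x': [1, 5], 'y': [9, 8], 'z': [2, 8]}
`a['x'].append(132)` → a = {'x': [1, 5, 132], 'y': [9, 8]}; b = {'x': [1, 5, 132], 'y': [9, 8], 'z': [2, 8]}
`print(a)` → prints {'x': [1, 5, 132], 'y': [9, 8]}
`print(b)` → prints {'x': [1, 5, 132], 'y': [9, 8], 'z': [2, 8]}

Answer:
{'x': [1, 5, 132], 'y': [9, 8]}
{'x': [1, 5, 132], 'y': [9, 8], 'z': [2, 8]}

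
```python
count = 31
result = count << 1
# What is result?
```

Trace:
`count = 31` → count = 31
`result = count << 1` → result = 62
So result = 62

Answer: 62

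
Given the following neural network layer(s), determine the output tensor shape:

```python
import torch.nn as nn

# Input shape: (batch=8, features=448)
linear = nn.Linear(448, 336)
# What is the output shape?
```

Input: (8, 448) -> Output: (8, 336)

Answer: (8, 336)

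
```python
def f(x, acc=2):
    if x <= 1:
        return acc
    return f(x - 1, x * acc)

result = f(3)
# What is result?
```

Accumulator trace (n, acc): (3, 2) -> (2, 6) -> (1, 12) -> return 12

Answer: 12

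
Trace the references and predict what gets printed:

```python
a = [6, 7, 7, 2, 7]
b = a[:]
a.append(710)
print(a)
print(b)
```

Key concept: slice [:] creates copy.
Step by step:
`a = [6, 7, 7, 2, 7]` → a = [6, 7, 7, 2, 7]
`b = a[:]` → b = [6, 7, 7, 2, 7]
`a.append(710)` → a = [6, 7, 7, 2, 7, 710]
`print(a)` → prints [6, 7, 7, 2, 7, 710]
`print(b)` → prints [6, 7, 7, 2, 7]

Answer:
[6, 7, 7, 2, 7, 710]
[6, 7, 7, 2, 7]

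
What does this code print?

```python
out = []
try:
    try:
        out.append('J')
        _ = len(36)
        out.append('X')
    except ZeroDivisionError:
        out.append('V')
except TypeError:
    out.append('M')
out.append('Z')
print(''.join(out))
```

Execution trace: 'J' (try body) → 'M' (outer except TypeError) → 'Z' (after the try/except). Output: JMZ

Answer: JMZ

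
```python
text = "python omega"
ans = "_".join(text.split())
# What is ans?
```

Trace:
`text = "python omega"` → text = 'python omega'
`ans = "_".join(text.split())` → ans = 'python_omega'
So ans = 'python_omega'

Answer: 'python_omega'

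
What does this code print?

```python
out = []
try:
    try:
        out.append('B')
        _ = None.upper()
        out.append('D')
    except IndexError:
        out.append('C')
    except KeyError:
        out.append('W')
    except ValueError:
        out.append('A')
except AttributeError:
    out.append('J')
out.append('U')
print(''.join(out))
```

Execution trace: 'B' (try body) → 'J' (outer except AttributeError) → 'U' (after the try/except). Output: BJU

Answer: BJU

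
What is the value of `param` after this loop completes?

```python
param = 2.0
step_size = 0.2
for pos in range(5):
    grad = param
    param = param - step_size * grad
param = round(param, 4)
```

Gradient descent: w = 2.0 * (1 - 0.2)^5
`param` takes the values: 2.0 → 1.6 → 1.28 → 1.024 → 0.8192 → 0.65536 → 0.6554

Answer: 0.6554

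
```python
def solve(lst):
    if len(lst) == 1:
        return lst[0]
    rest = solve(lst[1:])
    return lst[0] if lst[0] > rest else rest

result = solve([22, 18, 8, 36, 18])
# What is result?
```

Recursive max over [22, 18, 8, 36, 18] = 36

Answer: 36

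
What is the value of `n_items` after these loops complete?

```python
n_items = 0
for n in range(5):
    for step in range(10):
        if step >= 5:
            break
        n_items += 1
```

Inner breaks at 5, outer runs 5 times
`n_items` takes the values: 0 → 1 → 2 → 3 → 4 → 5 → 6 → 7 → 8 → 9 → 10 → 11 → 12 → 13 → 14 → 15 → 16 → 17 → 18 → 19 → 20 → 21 → 22 → 23 → 24 → 25

Answer: 25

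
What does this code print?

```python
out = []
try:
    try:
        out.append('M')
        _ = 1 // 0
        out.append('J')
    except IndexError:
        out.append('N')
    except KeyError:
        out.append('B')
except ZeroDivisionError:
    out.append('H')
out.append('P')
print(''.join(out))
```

Execution trace: 'M' (inner try body) → 'H' (outer except ZeroDivisionError) → 'P' (after the try/except). Output: MHP

Answer: MHP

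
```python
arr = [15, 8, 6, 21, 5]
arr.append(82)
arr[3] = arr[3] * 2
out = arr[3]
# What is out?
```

Trace:
`arr = [15, 8, 6, 21, 5]` → arr = [15, 8, 6, 21, 5]
`arr.append(82)` → arr = [15, 8, 6, 21, 5, 82]
`arr[3] = arr[3] * 2` → arr = [15, 8, 6, 42, 5, 82]
`out = arr[3]` → out = 42
So out = 42

Answer: 42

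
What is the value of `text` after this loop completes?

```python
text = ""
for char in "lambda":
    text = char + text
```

Reverse 'lambda'
`text` takes the values: "" → "l" → "al" → "mal" → "bmal" → "dbmal" → "adbmal"

Answer: "adbmal"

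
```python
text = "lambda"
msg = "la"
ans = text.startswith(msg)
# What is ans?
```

Trace:
`text = "lambda"` → text = 'lambda'
`msg = "la"` → msg = 'la'
`ans = text.startswith(msg)` → ans = True
So ans = True

Answer: True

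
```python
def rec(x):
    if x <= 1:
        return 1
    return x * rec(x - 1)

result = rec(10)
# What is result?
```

rec(10) = 10 * 9 * 8 * 7 * 6 * 5 * 4 * 3 * 2 * 1 = 3628800

Answer: 3628800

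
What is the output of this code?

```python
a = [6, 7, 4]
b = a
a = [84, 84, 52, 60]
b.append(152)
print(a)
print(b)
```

Key concept: rebinding vs mutation: a is rebound to a new list, b still points at the original.
Step by step:
`a = [6, 7, 4]` → a = [6, 7, 4]
`b = a` → b = [6, 7, 4] (same object as a)
`a = [84, 84, 52, 60]` → a = [84, 84, 52, 60]
`b.append(152)` → b = [6, 7, 4, 152]
`print(a)` → prints [84, 84, 52, 60]
`print(b)` → prints [6, 7, 4, 152]

Answer:
[84, 84, 52, 60]
[6, 7, 4, 152]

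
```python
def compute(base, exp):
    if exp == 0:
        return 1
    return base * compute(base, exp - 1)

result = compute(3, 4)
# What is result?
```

compute(3, 4) = 3 * 3 * 3 * 3 = 81

Answer: 81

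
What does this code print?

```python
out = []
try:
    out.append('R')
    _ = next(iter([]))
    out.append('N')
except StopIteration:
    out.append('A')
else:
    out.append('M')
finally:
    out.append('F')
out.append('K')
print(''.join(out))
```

Execution trace: 'R' (try body) → 'A' (except StopIteration) → 'F' (finally) → 'K' (after the try/except). Output: RAFK

Answer: RAFK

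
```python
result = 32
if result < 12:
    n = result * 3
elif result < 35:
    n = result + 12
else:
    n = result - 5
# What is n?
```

Trace:
`result = 32` → result = 32
`if result < 12: ...` → result < 12 is False, result < 35 is True → n = 44
So n = 44

Answer: 44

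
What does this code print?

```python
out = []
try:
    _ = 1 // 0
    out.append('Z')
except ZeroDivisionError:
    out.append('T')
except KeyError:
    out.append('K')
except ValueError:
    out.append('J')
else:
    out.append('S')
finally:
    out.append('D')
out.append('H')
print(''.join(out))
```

Execution trace: 'T' (except ZeroDivisionError) → 'D' (finally) → 'H' (after the try/except). Output: TDH

Answer: TDH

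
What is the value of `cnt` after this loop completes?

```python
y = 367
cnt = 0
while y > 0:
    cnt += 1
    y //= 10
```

Count digits by repeated division by 10
`cnt` takes the values: 0 → 1 → 2 → 3

Answer: 3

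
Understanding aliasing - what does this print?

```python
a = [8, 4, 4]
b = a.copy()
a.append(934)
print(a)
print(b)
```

Key concept: list.copy() creates independent copy.
Step by step:
`a = [8, 4, 4]` → a = [8, 4, 4]
`b = a.copy()` → b = [8, 4, 4]
`a.append(934)` → a = [8, 4, 4, 934]
`print(a)` → prints [8, 4, 4, 934]
`print(b)` → prints [8, 4, 4]

Answer:
[8, 4, 4, 934]
[8, 4, 4]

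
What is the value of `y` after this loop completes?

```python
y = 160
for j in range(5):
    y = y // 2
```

Halve 5 times: 160 // 2^5 = 5
`y` takes the values: 160 → 80 → 40 → 20 → 10 → 5

Answer: 5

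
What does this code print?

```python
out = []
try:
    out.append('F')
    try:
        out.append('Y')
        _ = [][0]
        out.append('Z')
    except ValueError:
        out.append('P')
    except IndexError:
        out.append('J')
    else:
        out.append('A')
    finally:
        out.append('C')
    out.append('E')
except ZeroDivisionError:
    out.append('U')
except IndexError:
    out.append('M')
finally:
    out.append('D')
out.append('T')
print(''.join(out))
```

Execution trace: 'F' (try body) → 'Y' (inner try body) → 'J' (inner except IndexError) → 'C' (inner finally) → 'E' (try body, no exception) → 'D' (finally) → 'T' (after the try/except). Output: FYJCEDT

Answer: FYJCEDT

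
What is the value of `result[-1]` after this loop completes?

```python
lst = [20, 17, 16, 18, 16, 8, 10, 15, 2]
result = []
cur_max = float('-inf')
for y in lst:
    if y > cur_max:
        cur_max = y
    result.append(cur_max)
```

Running max ends at 20
`result` takes the values: [] → [20] → [20, 20] → [20, 20, 20] → [20, 20, 20, 20] → [20, 20, 20, 20, 20] → [20, 20, 20, 20, 20, 20] → [20, 20, 20, 20, 20, 20, 20] → [20, 20, 20, 20, 20, 20, 20, 20] → [20, 20, 20, 20, 20, 20, 20, 20, 20]
So `result[-1]` = 20

Answer: 20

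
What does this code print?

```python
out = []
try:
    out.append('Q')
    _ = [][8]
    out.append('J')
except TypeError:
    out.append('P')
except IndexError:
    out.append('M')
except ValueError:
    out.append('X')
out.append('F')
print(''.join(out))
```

Execution trace: 'Q' (try body) → 'M' (except IndexError) → 'F' (after the try/except). Output: QMF

Answer: QMF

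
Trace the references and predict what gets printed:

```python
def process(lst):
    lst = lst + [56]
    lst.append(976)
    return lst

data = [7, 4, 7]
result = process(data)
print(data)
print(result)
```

Key concept: rebinding parameter vs mutation.
Step by step:
`data = [7, 4, 7]` → data = [7, 4, 7]
`result = process(data)` → result = [7, 4, 7, 56, 976]
`print(data)` → prints [7, 4, 7]
`print(result)` → prints [7, 4, 7, 56, 976]

Answer:
[7, 4, 7]
[7, 4, 7, 56, 976]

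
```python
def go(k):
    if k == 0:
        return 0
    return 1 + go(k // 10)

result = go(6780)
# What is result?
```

Count of digits of 6780: 4

Answer: 4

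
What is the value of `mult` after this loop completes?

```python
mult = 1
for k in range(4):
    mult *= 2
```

2^4 = 16
`mult` takes the values: 1 → 2 → 4 → 8 → 16

Answer: 16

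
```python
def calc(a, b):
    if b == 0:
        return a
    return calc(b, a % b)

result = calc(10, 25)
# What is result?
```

calc(10, 25) -> calc(25, 10) -> calc(10, 5) -> calc(5, 0) -> 5

Answer: 5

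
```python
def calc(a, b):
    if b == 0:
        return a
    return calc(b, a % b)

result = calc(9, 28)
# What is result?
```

calc(9, 28) -> calc(28, 9) -> calc(9, 1) -> calc(1, 0) -> 1

Answer: 1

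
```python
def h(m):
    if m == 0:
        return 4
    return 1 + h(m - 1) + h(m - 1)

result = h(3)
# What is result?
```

h(m) = 1 + 2·h(m-1), h(0)=4. Closed form: (4+1)·2^3 - 1 = 39.

Answer: 39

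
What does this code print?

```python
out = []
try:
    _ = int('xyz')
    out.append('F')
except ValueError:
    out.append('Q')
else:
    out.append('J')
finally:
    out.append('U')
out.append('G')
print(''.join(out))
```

Execution trace: 'Q' (except ValueError) → 'U' (finally) → 'G' (after the try/except). Output: QUG

Answer: QUG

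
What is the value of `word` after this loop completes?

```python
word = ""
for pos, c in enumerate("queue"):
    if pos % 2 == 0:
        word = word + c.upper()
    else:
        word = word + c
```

Uppercase even positions in 'queue'
`word` takes the values: "" → "Q" → "Qu" → "QuE" → "QuEu" → "QuEuE"

Answer: "QuEuE"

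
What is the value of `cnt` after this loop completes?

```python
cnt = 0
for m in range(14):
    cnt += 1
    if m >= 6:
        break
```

Loop breaks when m reaches 6, cnt is 7
`cnt` takes the values: 0 → 1 → 2 → 3 → 4 → 5 → 6 → 7

Answer: 7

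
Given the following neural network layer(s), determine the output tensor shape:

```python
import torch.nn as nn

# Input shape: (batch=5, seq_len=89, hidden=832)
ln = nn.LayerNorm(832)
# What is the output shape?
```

Input: (5, 89, 832) -> Output: (5, 89, 832)

Answer: (5, 89, 832)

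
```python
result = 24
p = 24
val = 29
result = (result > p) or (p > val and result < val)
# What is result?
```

Trace:
`result = 24` → result = 24
`p = 24` → p = 24
`val = 29` → val = 29
`result = (result > p) or (p > val and result < val)` → result = False
So result = False

Answer: False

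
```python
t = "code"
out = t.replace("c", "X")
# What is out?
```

Trace:
`t = "code"` → t = 'code'
`out = t.replace("c", "X")` → out = 'Xode'
So out = 'Xode'

Answer: 'Xode'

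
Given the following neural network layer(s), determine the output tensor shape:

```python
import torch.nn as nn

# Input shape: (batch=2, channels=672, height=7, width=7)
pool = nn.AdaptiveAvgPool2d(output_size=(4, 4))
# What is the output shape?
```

Input: (2, 672, 7, 7) -> Output: (2, 672, 4, 4)

Answer: (2, 672, 4, 4)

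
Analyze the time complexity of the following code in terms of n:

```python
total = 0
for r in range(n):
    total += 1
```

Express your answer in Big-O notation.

Each loop level contributes: n. Multiplying the contributions gives O(n).

Answer: O(n)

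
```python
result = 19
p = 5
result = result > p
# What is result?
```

Trace:
`result = 19` → result = 19
`p = 5` → p = 5
`result = result > p` → result = True
So result = True

Answer: True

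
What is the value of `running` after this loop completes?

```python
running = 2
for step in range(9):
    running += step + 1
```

Start at 2, add 1 to 9 = 47
`running` takes the values: 2 → 3 → 5 → 8 → 12 → 17 → 23 → 30 → 38 → 47

Answer: 47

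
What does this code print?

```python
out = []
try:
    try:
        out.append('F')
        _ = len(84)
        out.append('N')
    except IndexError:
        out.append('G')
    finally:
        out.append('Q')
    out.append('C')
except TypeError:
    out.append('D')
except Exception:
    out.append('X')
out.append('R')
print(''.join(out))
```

Execution trace: 'F' (inner try body) → 'Q' (inner finally) → 'D' (except TypeError) → 'R' (after the try/except). Output: FQDR

Answer: FQDR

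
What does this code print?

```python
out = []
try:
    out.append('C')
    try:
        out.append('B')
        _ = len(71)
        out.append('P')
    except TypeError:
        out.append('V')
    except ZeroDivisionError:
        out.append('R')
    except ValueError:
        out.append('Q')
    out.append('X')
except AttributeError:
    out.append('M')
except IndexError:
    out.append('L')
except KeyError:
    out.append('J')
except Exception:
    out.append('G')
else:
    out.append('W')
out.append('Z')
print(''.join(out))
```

Execution trace: 'C' (try body) → 'B' (inner try body) → 'V' (inner except TypeError) → 'X' (try body, no exception) → 'W' (else) → 'Z' (after the try/except). Output: CBVXWZ

Answer: CBVXWZ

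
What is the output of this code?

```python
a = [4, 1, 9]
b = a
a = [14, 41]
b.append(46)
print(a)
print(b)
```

Key concept: rebinding vs mutation: a is rebound to a new list, b still points at the original.
Step by step:
`a = [4, 1, 9]` → a = [4, 1, 9]
`b = a` → b = [4, 1, 9] (same object as a)
`a = [14, 41]` → a = [14, 41]
`b.append(46)` → b = [4, 1, 9, 46]
`print(a)` → prints [14, 41]
`print(b)` → prints [4, 1, 9, 46]

Answer:
[14, 41]
[4, 1, 9, 46]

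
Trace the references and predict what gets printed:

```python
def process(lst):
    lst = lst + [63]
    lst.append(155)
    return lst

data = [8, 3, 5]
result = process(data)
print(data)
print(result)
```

Key concept: rebinding parameter vs mutation.
Step by step:
`data = [8, 3, 5]` → data = [8, 3, 5]
`result = process(data)` → result = [8, 3, 5, 63, 155]
`print(data)` → prints [8, 3, 5]
`print(result)` → prints [8, 3, 5, 63, 155]

Answer:
[8, 3, 5]
[8, 3, 5, 63, 155]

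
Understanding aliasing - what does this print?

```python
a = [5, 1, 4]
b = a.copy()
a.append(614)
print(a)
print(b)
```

Key concept: list.copy() creates independent copy.
Step by step:
`a = [5, 1, 4]` → a = [5, 1, 4]
`b = a.copy()` → b = [5, 1, 4]
`a.append(614)` → a = [5, 1, 4, 614]
`print(a)` → prints [5, 1, 4, 614]
`print(b)` → prints [5, 1, 4]

Answer:
[5, 1, 4, 614]
[5, 1, 4]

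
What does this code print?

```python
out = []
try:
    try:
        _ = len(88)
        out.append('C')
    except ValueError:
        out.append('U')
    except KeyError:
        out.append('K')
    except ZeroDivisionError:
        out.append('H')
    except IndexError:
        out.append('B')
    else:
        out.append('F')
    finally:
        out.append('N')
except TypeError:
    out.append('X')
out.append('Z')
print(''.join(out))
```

Execution trace: 'N' (finally) → 'X' (outer except TypeError) → 'Z' (after the try/except). Output: NXZ

Answer: NXZ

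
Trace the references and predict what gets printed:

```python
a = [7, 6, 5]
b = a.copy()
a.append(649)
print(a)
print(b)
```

Key concept: list.copy() creates independent copy.
Step by step:
`a = [7, 6, 5]` → a = [7, 6, 5]
`b = a.copy()` → b = [7, 6, 5]
`a.append(649)` → a = [7, 6, 5, 649]
`print(a)` → prints [7, 6, 5, 649]
`print(b)` → prints [7, 6, 5]

Answer:
[7, 6, 5, 649]
[7, 6, 5]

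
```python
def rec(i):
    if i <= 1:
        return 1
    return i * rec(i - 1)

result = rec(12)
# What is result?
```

rec(12) = 12 * 11 * 10 * 9 * 8 * 7 * 6 * 5 * 4 * 3 * 2 * 1 = 479001600

Answer: 479001600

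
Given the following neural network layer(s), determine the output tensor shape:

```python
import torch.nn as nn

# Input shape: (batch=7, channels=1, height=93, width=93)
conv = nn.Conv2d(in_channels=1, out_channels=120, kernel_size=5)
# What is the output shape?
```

Input: (7, 1, 93, 93) -> Output: (7, 120, 89, 89)

Answer: (7, 120, 89, 89)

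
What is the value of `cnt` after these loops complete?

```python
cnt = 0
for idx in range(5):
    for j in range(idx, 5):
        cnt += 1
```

Upper triangle: 5 + 4 + ... + 1
`cnt` takes the values: 0 → 1 → 2 → 3 → 4 → 5 → 6 → 7 → 8 → 9 → 10 → 11 → 12 → 13 → 14 → 15

Answer: 15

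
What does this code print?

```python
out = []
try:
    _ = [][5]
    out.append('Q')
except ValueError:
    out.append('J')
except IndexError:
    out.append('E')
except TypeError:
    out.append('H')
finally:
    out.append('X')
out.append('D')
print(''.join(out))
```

Execution trace: 'E' (except IndexError) → 'X' (finally) → 'D' (after the try/except). Output: EXD

Answer: EXD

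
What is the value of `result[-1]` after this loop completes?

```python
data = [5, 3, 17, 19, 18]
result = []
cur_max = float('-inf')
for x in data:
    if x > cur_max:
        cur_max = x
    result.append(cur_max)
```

Running max ends at 19
`result` takes the values: [] → [5] → [5, 5] → [5, 5, 17] → [5, 5, 17, 19] → [5, 5, 17, 19, 19]
So `result[-1]` = 19

Answer: 19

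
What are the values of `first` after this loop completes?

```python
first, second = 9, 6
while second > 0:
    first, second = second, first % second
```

GCD of 9 and 6
`first` takes the values: 9 → 6 → 3

Answer: 3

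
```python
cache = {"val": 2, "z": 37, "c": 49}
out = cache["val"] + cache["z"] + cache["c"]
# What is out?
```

Trace:
`cache = {"val": 2, "z": 37, "c": 49}` → cache = {'val': 2, 'z': 37, 'c': 49}
`out = cache["val"] + cache["z"] + cache["c"]` → out = 88
So out = 88

Answer: 88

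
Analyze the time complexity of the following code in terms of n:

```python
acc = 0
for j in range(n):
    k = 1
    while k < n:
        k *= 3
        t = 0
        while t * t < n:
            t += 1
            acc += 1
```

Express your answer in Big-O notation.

Each loop level contributes: n × log n × √n. Multiplying the contributions gives O(n√n log n).

Answer: O(n√n log n)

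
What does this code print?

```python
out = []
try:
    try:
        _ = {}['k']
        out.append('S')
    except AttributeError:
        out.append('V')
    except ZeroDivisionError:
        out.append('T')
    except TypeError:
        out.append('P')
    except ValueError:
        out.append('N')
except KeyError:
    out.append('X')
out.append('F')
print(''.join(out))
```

Execution trace: 'X' (outer except KeyError) → 'F' (after the try/except). Output: XF

Answer: XF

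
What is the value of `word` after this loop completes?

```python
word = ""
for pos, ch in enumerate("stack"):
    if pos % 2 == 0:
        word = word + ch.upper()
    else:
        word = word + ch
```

Uppercase even positions in 'stack'
`word` takes the values: "" → "S" → "St" → "StA" → "StAc" → "StAcK"

Answer: "StAcK"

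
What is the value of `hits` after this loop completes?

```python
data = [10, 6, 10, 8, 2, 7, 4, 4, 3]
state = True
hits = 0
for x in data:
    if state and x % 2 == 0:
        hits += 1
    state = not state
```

Count even values at even positions
`hits` takes the values: 0 → 1 → 2 → 3 → 4

Answer: 4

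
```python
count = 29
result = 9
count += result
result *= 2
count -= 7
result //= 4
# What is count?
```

Trace:
`count = 29` → count = 29
`result = 9` → result = 9
`count += result` → count = 38
`result *= 2` → result = 18
`count -= 7` → count = 31
`result //= 4` → result = 4
So count = 31

Answer: 31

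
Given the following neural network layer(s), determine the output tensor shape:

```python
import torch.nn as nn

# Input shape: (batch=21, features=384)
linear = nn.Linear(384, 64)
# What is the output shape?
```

Input: (21, 384) -> Output: (21, 64)

Answer: (21, 64)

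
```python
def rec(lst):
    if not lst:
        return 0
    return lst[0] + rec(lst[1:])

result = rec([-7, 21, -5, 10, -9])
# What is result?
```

(-7) + 21 + (-5) + 10 + (-9) + 0 = 10

Answer: 10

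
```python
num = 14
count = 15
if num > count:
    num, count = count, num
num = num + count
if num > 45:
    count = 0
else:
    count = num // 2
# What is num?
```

Trace:
`num = 14` → num = 14
`count = 15` → count = 15
`if num > count: ...` → num > count is False → no variable changes
`num = num + count` → num = 29
`if num > 45: ...` → num > 45 is False, take else branch → count = 14
So num = 29

Answer: 29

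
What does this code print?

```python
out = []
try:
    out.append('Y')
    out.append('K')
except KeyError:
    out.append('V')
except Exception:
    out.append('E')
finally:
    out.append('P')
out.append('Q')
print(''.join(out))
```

Execution trace: 'Y' (try body) → 'K' (try body, no exception) → 'P' (finally) → 'Q' (after the try/except). Output: YKPQ

Answer: YKPQ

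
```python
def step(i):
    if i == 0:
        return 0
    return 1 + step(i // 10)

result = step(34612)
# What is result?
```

Count of digits of 34612: 5

Answer: 5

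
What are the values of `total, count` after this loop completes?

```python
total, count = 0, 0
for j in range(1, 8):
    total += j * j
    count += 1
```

Sum of squares and count
`total, count` takes the values: (0, 0) → (1, 0) → (1, 1) → (5, 1) → (5, 2) → (14, 2) → (14, 3) → (30, 3) → (30, 4) → (55, 4) → (55, 5) → (91, 5) → (91, 6) → (140, 6) → (140, 7)

Answer: 140, 7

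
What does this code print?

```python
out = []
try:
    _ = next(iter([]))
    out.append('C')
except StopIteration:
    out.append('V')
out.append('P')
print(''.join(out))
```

Execution trace: 'V' (except StopIteration) → 'P' (after the try/except). Output: VP

Answer: VP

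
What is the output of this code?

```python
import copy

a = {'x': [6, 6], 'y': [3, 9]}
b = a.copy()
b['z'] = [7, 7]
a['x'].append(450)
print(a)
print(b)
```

Key concept: shallow copy of dict with mutable values.
Step by step:
`a = {'x': [6, 6], 'y': [3, 9]}` → a = {'x': [6, 6], 'y': [3, 9]}
`b = a.copy()` → b = {'x': [6, 6], 'y': [3, 9]}
`b['z'] = [7, 7]` → b = {'x': [6, 6], 'y': [3, 9], 'z': [7, 7]}
`a['x'].append(450)` → a = {'x': [6, 6, 450], 'y': [3, 9]}; b = {'x': [6, 6, 450], 'y': [3, 9], 'z': [7, 7]}
`print(a)` → prints {'x': [6, 6, 450], 'y': [3, 9]}
`print(b)` → prints {'x': [6, 6, 450], 'y': [3, 9], 'z': [7, 7]}

Answer:
{'x': [6, 6, 450], 'y': [3, 9]}
{'x': [6, 6, 450], 'y': [3, 9], 'z': [7, 7]}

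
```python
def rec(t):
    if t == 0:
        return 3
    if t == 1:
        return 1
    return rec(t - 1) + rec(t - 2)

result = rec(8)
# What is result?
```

Build up from base cases: rec(0)=3, rec(1)=1, rec(2)=4, rec(3)=5, rec(4)=9, rec(5)=14, rec(6)=23, ..., rec(8)=60

Answer: 60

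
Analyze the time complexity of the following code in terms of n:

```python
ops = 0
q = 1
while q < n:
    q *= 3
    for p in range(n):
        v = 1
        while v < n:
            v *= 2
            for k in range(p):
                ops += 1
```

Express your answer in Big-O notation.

Each loop level contributes: log n × n × log n × n. Multiplying the contributions gives O(n^2 log² n).

Answer: O(n^2 log² n)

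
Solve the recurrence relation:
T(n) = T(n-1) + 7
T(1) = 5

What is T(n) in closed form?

Unrolling: T(n) = T(1) + 7·(n-1) = 5 + 7(n-1) = 7n - 2.

Answer: T(n) = 7n - 2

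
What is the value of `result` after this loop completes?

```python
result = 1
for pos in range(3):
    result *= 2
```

2^3 = 8
`result` takes the values: 1 → 2 → 4 → 8

Answer: 8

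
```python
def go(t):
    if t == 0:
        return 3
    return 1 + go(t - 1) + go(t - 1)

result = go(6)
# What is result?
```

go(t) = 1 + 2·go(t-1), go(0)=3. Closed form: (3+1)·2^6 - 1 = 255.

Answer: 255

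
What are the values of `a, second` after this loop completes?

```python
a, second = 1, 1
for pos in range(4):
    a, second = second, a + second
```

Fibonacci: after 4 iterations
`a, second` takes the values: (1, 1) → (1, 2) → (2, 3) → (3, 5) → (5, 8)

Answer: 5, 8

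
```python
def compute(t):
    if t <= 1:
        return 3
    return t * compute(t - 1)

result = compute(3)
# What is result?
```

compute(3) = 3 * 2 * 3 = 18

Answer: 18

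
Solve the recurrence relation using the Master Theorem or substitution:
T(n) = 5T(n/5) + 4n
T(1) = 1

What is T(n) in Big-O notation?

By Master Theorem: a=5, b=5, f(n)=4n. Since log_5(5) = 1 and f(n) = Θ(n^1), Case 2 applies. T(n) = O(n log n).

Answer: O(n log n)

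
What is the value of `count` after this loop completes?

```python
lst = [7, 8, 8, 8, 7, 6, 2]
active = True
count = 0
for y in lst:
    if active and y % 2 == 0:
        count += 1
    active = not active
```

Count even values at even positions
`count` takes the values: 0 → 1 → 2

Answer: 2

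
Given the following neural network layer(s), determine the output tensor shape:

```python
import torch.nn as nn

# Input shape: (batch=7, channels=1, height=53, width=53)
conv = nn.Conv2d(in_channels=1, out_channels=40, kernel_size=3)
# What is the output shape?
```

Input: (7, 1, 53, 53) -> Output: (7, 40, 51, 51)

Answer: (7, 40, 51, 51)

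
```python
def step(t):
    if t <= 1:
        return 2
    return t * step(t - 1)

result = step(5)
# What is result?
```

step(5) = 5 * 4 * 3 * 2 * 2 = 240

Answer: 240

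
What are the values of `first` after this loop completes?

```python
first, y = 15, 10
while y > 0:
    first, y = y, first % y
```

GCD of 15 and 10
`first` takes the values: 15 → 10 → 5

Answer: 5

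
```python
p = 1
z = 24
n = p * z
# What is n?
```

Trace:
`p = 1` → p = 1
`z = 24` → z = 24
`n = p * z` → n = 24
So n = 24

Answer: 24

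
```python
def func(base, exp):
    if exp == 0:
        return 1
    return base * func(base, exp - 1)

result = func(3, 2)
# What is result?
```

func(3, 2) = 3 * 3 = 9

Answer: 9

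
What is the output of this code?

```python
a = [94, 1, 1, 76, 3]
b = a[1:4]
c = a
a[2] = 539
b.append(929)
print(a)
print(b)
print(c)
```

Key concept: slice vs alias.
Step by step:
`a = [94, 1, 1, 76, 3]` → a = [94, 1, 1, 76, 3]
`b = a[1:4]` → b = [1, 1, 76]
`c = a` → c = [94, 1, 1, 76, 3] (same object as a)
`a[2] = 539` → a = [94, 1, 539, 76, 3] (same object as c); c = [94, 1, 539, 76, 3] (same object as a)
`b.append(929)` → b = [1, 1, 76, 929]
`print(a)` → prints [94, 1, 539, 76, 3]
`print(b)` → prints [1, 1, 76, 929]
`print(c)` → prints [94, 1, 539, 76, 3]

Answer:
[94, 1, 539, 76, 3]
[1, 1, 76, 929]
[94, 1, 539, 76, 3]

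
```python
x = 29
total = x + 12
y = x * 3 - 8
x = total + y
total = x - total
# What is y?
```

Trace:
`x = 29` → x = 29
`total = x + 12` → total = 41
`y = x * 3 - 8` → y = 79
`x = total + y` → x = 120
`total = x - total` → total = 79
So y = 79

Answer: 79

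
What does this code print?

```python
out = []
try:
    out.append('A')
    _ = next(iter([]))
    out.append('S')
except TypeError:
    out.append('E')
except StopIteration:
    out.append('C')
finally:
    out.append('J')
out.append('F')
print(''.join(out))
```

Execution trace: 'A' (try body) → 'C' (except StopIteration) → 'J' (finally) → 'F' (after the try/except). Output: ACJF

Answer: ACJF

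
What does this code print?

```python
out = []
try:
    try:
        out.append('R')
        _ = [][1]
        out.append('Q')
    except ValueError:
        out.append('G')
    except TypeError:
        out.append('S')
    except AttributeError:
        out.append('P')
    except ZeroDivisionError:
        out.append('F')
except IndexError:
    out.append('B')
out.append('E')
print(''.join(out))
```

Execution trace: 'R' (try body) → 'B' (outer except IndexError) → 'E' (after the try/except). Output: RBE

Answer: RBE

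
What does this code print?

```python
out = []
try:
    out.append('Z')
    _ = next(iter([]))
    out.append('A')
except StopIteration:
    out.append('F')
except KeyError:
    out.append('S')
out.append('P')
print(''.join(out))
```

Execution trace: 'Z' (try body) → 'F' (except StopIteration) → 'P' (after the try/except). Output: ZFP

Answer: ZFP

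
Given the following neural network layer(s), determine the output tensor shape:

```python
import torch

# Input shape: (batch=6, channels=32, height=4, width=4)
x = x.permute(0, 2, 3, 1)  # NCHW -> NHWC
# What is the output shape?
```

Input: (6, 32, 4, 4) -> Output: (6, 4, 4, 32)

Answer: (6, 4, 4, 32)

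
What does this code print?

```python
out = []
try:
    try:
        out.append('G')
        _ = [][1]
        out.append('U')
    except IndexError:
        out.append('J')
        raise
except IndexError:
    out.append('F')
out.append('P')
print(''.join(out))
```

Execution trace: 'G' (inner try body) → 'J' (inner except IndexError) → 'F' (outer except IndexError) → 'P' (after the try/except). Output: GJFP

Answer: GJFP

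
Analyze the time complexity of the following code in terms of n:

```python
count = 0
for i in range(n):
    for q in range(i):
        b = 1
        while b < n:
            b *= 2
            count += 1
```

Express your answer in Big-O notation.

Each loop level contributes: n × n × log n. Multiplying the contributions gives O(n^2 log n).

Answer: O(n^2 log n)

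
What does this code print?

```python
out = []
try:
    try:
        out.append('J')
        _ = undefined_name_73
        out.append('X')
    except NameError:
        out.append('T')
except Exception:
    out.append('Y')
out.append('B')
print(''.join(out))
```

Execution trace: 'J' (inner try body) → 'T' (inner except NameError) → 'B' (after the try/except). Output: JTB

Answer: JTB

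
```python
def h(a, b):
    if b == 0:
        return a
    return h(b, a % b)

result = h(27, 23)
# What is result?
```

h(27, 23) -> h(23, 4) -> h(4, 3) -> h(3, 1) -> h(1, 0) -> 1

Answer: 1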